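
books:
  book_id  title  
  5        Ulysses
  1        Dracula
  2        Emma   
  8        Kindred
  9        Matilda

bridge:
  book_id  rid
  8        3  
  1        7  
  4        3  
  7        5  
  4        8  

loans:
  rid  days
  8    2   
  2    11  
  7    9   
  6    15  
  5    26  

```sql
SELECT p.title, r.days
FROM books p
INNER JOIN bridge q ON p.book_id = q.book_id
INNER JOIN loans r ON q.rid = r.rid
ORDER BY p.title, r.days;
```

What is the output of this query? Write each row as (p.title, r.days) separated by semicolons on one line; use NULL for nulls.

(Dracula, 9)

Joins associate left-to-right: books INNER JOIN bridge on book_id gives 2 intermediate row(s).
Then INNER JOIN `loans r` on rid: keep only rows whose q.rid appears in r.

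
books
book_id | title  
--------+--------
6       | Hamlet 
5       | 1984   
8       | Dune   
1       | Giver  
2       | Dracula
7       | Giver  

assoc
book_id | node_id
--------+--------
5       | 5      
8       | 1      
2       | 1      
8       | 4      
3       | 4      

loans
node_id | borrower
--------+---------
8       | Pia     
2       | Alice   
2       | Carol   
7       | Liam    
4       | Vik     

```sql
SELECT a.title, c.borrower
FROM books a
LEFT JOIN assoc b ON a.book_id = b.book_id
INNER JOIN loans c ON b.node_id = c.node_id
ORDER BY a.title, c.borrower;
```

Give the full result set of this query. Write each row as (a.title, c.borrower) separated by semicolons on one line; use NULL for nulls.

(Dune, Vik)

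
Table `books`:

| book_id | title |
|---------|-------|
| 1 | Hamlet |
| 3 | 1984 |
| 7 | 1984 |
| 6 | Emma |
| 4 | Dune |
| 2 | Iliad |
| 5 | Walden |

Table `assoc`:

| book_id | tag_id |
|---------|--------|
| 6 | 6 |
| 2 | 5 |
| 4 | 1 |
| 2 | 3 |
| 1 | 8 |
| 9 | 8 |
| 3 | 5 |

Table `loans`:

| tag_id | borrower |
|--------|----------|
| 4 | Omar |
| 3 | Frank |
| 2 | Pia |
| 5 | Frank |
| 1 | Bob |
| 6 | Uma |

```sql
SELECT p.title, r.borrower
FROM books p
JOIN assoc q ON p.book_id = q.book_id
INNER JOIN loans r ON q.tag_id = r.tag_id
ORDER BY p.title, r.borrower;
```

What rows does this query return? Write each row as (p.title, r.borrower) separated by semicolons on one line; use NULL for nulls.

(1984, Frank); (Dune, Bob); (Emma, Uma); (Iliad, Frank); (Iliad, Frank)

Evaluate left to right. First `books p INNER JOIN assoc q` on book_id: 6 row(s).
Then INNER JOIN `loans r` on tag_id: keep only rows whose q.tag_id appears in r.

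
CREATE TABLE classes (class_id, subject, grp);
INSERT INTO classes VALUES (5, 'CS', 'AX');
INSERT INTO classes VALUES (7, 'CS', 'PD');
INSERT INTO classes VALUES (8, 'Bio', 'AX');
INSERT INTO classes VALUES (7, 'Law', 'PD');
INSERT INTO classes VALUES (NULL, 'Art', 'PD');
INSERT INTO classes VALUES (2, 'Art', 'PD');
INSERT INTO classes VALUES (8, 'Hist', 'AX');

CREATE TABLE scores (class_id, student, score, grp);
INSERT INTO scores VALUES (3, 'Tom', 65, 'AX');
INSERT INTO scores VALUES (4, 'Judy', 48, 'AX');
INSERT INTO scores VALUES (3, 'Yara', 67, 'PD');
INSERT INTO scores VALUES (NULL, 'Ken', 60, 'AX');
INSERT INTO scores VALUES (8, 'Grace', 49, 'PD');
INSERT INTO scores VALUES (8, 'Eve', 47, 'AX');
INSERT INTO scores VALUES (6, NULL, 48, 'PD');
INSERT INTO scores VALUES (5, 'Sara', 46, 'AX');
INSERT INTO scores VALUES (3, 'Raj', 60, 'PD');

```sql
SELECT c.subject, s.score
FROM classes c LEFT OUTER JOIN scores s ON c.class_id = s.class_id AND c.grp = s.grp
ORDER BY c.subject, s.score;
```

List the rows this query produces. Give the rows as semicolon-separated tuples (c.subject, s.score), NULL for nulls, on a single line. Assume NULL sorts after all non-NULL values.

(Art, NULL); (Art, NULL); (Bio, 47); (CS, 46); (CS, NULL); (Hist, 47); (Law, NULL)

LEFT JOIN keeps every row from `classes`; unmatched rows get NULL for `scores`'s columns.
Matching on c.class_id = s.class_id AND c.grp = s.grp. A NULL in a compared column never satisfies the condition.
- class_id=5, grp=AX: 1 matching s row(s), so 1 row(s) emitted.
- class_id=7, grp=PD: no s row matches, row kept with s columns NULL.
- class_id=8, grp=AX: 1 matching s row(s), so 1 row(s) emitted.
- class_id=7, grp=PD: no s row matches, row kept with s columns NULL.
- class_id=NULL, grp=PD: no s row matches, row kept with s columns NULL.
- class_id=2, grp=PD: no s row matches, row kept with s columns NULL.
- class_id=8, grp=AX: 1 matching s row(s), so 1 row(s) emitted.
After projecting and ordering:
c.subject | s.score
Art | NULL
Art | NULL
Bio | 47
CS | 46
CS | NULL
Hist | 47
Law | NULL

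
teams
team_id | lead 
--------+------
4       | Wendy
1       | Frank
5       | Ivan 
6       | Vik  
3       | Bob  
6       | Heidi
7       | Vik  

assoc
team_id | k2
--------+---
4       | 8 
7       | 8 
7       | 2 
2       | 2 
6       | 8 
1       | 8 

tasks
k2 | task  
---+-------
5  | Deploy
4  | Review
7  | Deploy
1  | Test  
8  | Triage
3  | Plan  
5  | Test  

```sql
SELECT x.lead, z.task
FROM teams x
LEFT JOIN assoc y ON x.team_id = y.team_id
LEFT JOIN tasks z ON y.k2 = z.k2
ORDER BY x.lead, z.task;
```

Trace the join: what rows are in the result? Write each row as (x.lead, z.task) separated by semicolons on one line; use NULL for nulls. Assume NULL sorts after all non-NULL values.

Evaluate left to right. First `teams x LEFT JOIN assoc y` on team_id: 8 row(s).
Then LEFT JOIN `tasks z` on k2: each of those 8 rows is kept; rows whose y.k2 has no match in z get NULL for z's columns.

(Bob, NULL); (Frank, Triage); (Heidi, Triage); (Ivan, NULL); (Vik, Triage); (Vik, Triage); (Vik, NULL); (Wendy, Triage)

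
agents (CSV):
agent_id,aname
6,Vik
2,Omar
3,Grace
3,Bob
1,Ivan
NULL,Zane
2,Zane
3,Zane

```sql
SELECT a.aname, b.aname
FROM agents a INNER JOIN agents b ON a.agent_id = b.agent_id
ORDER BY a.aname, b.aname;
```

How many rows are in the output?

15

INNER JOIN keeps only pairs where the ON condition holds.
Matching on a.agent_id = b.agent_id. A NULL in a compared column never satisfies the condition.
Matched pairs: 15.
Total: 15 rows.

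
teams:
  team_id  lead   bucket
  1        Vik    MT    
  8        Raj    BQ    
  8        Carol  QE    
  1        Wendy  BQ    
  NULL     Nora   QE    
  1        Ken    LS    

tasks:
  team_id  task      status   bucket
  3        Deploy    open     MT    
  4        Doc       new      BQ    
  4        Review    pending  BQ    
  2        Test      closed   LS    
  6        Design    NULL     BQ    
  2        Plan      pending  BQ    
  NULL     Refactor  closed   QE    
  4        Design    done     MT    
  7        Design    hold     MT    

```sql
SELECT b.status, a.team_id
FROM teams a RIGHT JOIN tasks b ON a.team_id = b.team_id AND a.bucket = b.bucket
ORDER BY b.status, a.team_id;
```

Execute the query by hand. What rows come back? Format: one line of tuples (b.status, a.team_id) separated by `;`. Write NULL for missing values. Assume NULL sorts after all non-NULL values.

(closed, NULL); (closed, NULL); (done, NULL); (hold, NULL); (new, NULL); (open, NULL); (pending, NULL); (pending, NULL); (NULL, NULL)

RIGHT JOIN keeps every row from `tasks`; unmatched rows get NULL for `teams`'s columns.
Matching on a.team_id = b.team_id AND a.bucket = b.bucket. A NULL in a compared column never satisfies the condition.
Matched pairs: 0; unmatched b rows kept: 9.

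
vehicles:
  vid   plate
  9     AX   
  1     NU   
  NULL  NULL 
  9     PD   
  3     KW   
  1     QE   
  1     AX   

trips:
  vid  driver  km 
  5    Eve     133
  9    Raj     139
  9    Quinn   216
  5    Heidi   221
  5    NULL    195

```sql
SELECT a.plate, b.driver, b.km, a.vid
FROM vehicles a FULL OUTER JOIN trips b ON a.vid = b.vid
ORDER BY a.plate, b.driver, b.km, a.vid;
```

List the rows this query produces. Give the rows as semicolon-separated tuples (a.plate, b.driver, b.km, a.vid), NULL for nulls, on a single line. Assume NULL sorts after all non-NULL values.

(AX, Quinn, 216, 9); (AX, Raj, 139, 9); (AX, NULL, NULL, 1); (KW, NULL, NULL, 3); (NU, NULL, NULL, 1); (PD, Quinn, 216, 9); (PD, Raj, 139, 9); (QE, NULL, NULL, 1); (NULL, Eve, 133, NULL); (NULL, Heidi, 221, NULL); (NULL, NULL, 195, NULL); (NULL, NULL, NULL, NULL)

FULL OUTER JOIN keeps every row from both sides; unmatched rows get NULL for the other side's columns.
Matching on a.vid = b.vid. A NULL in a compared column never satisfies the condition.
- vid=9: 2 matching b row(s), so 2 row(s) emitted.
- vid=1: no b row matches, row kept with b columns NULL.
- vid=NULL: no b row matches, row kept with b columns NULL.
- vid=9: 2 matching b row(s), so 2 row(s) emitted.
- vid=3: no b row matches, row kept with b columns NULL.
- vid=1: no b row matches, row kept with b columns NULL.
- vid=1: no b row matches, row kept with b columns NULL.
- 3 b row(s) had no a match → kept, a columns NULL.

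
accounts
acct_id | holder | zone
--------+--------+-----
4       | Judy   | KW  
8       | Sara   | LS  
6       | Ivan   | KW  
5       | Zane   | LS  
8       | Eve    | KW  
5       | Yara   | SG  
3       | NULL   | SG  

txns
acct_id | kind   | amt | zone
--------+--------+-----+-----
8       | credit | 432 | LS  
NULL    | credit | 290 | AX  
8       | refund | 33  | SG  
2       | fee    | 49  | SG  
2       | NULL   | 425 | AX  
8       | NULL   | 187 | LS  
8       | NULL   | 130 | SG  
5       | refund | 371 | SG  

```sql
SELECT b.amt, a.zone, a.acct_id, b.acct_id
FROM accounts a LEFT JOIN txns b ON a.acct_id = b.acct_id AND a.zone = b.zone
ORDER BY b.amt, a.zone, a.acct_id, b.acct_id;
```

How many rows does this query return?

8

LEFT JOIN keeps every row from `accounts`; unmatched rows get NULL for `txns`'s columns.
Matching on a.acct_id = b.acct_id AND a.zone = b.zone. A NULL in a compared column never satisfies the condition.
- a row (acct_id=4, zone=KW): no match → kept, b columns NULL.
- a row (acct_id=8, zone=LS): matches 2 b row(s) → 2 output row(s).
- a row (acct_id=6, zone=KW): no match → kept, b columns NULL.
- a row (acct_id=5, zone=LS): no match → kept, b columns NULL.
- a row (acct_id=8, zone=KW): no match → kept, b columns NULL.
- a row (acct_id=5, zone=SG): matches 1 b row(s) → 1 output row(s).
- a row (acct_id=3, zone=SG): no match → kept, b columns NULL.
Total: 3 matched + 5 padded = 8 rows.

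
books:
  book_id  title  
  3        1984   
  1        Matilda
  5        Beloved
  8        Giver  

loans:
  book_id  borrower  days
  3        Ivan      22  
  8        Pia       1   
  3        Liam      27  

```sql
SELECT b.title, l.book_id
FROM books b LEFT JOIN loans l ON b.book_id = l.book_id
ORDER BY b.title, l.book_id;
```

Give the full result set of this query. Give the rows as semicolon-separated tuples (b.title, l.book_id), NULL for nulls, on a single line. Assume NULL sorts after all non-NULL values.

(1984, 3); (1984, 3); (Beloved, NULL); (Giver, 8); (Matilda, NULL)

LEFT JOIN keeps every row from `books`; unmatched rows get NULL for `loans`'s columns.
Matching on b.book_id = l.book_id.
- b[0] book_id=3 → 2 match(es) in l → 2 row(s).
- b[1] book_id=1 → no match; kept with NULLs on the l side.
- b[2] book_id=5 → no match; kept with NULLs on the l side.
- b[3] book_id=8 → 1 match(es) in l → 1 row(s).
After projecting and ordering:
b.title | l.book_id
1984 | 3
1984 | 3
Beloved | NULL
Giver | 8
Matilda | NULL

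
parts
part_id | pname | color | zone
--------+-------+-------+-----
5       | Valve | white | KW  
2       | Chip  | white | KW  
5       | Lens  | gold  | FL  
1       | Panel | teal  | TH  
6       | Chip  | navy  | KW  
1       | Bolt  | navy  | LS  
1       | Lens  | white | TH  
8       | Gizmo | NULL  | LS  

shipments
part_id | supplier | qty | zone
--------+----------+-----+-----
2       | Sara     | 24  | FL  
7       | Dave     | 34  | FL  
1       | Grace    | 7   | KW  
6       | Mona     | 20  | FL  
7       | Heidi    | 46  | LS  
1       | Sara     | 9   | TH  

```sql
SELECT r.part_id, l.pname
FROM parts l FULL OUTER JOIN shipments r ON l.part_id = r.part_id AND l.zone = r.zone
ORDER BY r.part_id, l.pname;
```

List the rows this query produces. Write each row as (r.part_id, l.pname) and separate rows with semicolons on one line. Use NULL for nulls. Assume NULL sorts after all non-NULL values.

FULL OUTER JOIN keeps every row from both sides; unmatched rows get NULL for the other side's columns.
Matching on l.part_id = r.part_id AND l.zone = r.zone.
- l[0] part_id=5, zone=KW → no match; kept with NULLs on the r side.
- l[1] part_id=2, zone=KW → no match; kept with NULLs on the r side.
- l[2] part_id=5, zone=FL → no match; kept with NULLs on the r side.
- l[3] part_id=1, zone=TH → 1 match(es) in r → 1 row(s).
- l[4] part_id=6, zone=KW → no match; kept with NULLs on the r side.
- l[5] part_id=1, zone=LS → no match; kept with NULLs on the r side.
- l[6] part_id=1, zone=TH → 1 match(es) in r → 1 row(s).
- l[7] part_id=8, zone=LS → no match; kept with NULLs on the r side.
- 5 row(s) from r found no l partner → padded with NULL.

(1, Lens); (1, Panel); (1, NULL); (2, NULL); (6, NULL); (7, NULL); (7, NULL); (NULL, Bolt); (NULL, Chip); (NULL, Chip); (NULL, Gizmo); (NULL, Lens); (NULL, Valve)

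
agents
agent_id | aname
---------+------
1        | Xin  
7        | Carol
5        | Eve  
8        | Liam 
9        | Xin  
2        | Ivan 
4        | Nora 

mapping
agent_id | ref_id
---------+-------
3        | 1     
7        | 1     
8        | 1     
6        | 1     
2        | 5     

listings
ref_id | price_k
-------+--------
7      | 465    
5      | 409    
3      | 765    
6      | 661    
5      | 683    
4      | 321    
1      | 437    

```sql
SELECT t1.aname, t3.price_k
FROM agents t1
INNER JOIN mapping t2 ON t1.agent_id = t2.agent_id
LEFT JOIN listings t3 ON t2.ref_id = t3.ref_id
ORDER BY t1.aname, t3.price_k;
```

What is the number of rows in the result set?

Joins associate left-to-right: agents INNER JOIN mapping on agent_id gives 3 intermediate row(s).
Then LEFT JOIN `listings t3` on ref_id: each of those 3 rows is kept; rows whose t2.ref_id has no match in t3 get NULL for t3's columns.
Result: 4 row(s).

4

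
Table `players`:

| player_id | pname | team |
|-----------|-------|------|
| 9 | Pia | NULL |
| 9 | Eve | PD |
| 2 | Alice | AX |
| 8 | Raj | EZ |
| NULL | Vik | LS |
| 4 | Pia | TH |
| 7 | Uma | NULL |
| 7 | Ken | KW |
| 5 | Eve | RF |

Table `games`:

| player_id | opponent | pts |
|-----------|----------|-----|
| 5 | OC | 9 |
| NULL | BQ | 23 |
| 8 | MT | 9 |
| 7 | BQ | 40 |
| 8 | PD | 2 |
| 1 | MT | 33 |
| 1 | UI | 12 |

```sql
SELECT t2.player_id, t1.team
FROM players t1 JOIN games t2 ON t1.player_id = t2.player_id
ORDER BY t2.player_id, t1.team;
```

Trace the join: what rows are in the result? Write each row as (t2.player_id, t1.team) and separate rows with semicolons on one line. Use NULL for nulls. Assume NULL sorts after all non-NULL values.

INNER JOIN keeps only pairs where the ON condition holds.
Matching on t1.player_id = t2.player_id. A NULL in a compared column never satisfies the condition.
Matched pairs: 5.

(5, RF); (7, KW); (7, NULL); (8, EZ); (8, EZ)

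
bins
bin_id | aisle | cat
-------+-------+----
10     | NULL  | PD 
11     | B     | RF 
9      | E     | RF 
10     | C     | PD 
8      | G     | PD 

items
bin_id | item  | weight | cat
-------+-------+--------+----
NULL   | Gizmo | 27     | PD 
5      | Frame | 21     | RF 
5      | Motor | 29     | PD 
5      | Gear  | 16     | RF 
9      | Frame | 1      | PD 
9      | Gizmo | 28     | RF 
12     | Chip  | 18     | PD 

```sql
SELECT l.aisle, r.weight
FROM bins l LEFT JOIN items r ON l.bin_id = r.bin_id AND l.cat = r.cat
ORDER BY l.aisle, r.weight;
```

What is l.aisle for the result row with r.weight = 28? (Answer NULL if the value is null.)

LEFT JOIN keeps every row from `bins`; unmatched rows get NULL for `items`'s columns.
Matching on l.bin_id = r.bin_id AND l.cat = r.cat. A NULL in a compared column never satisfies the condition.
Matched pairs: 1; unmatched l rows kept: 4.

E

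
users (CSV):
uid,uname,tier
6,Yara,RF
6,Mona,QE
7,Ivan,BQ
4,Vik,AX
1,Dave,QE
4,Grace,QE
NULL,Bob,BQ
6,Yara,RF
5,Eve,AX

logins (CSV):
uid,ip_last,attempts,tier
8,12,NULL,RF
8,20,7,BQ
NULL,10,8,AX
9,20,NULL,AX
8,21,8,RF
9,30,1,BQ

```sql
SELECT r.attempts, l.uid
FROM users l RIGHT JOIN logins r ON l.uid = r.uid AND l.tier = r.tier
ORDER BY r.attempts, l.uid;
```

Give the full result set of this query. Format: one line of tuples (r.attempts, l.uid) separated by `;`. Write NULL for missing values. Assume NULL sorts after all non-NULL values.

(1, NULL); (7, NULL); (8, NULL); (8, NULL); (NULL, NULL); (NULL, NULL)

RIGHT JOIN keeps every row from `logins`; unmatched rows get NULL for `users`'s columns.
Matching on l.uid = r.uid AND l.tier = r.tier. A NULL in a compared column never satisfies the condition.
- l row (uid=6, tier=RF): no match.
- l row (uid=6, tier=QE): no match.
- l row (uid=7, tier=BQ): no match.
- l row (uid=4, tier=AX): no match.
- l row (uid=1, tier=QE): no match.
- l row (uid=4, tier=QE): no match.
- l row (uid=NULL, tier=BQ): no match.
- l row (uid=6, tier=RF): no match.
- l row (uid=5, tier=AX): no match.
- 6 row(s) from r found no l partner → padded with NULL.
After projecting and ordering:
r.attempts | l.uid
1 | NULL
7 | NULL
8 | NULL
8 | NULL
NULL | NULL
NULL | NULL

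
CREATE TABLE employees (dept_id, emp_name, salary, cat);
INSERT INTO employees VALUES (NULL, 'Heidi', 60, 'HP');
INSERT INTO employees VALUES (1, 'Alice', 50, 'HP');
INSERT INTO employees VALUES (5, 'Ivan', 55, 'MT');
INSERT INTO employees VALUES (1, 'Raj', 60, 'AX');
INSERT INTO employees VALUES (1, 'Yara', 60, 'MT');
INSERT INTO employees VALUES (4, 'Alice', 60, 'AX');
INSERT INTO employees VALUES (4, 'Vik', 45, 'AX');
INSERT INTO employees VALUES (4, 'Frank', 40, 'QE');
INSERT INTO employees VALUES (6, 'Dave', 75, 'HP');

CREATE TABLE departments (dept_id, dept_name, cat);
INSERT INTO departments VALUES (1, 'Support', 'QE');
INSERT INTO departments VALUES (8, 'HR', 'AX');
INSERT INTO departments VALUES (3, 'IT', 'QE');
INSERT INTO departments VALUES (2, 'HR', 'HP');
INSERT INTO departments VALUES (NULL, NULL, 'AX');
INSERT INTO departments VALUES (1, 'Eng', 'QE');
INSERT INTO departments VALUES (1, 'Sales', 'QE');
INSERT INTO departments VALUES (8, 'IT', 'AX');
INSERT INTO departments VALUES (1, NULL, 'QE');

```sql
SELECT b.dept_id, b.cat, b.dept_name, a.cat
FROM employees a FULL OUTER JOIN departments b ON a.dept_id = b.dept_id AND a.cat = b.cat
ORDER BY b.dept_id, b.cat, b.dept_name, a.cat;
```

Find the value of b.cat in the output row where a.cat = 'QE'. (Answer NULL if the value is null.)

FULL OUTER JOIN keeps every row from both sides; unmatched rows get NULL for the other side's columns.
Matching on a.dept_id = b.dept_id AND a.cat = b.cat. A NULL in a compared column never satisfies the condition.
- a row (dept_id=NULL, cat=HP): no match → kept, b columns NULL.
- a row (dept_id=1, cat=HP): no match → kept, b columns NULL.
- a row (dept_id=5, cat=MT): no match → kept, b columns NULL.
- a row (dept_id=1, cat=AX): no match → kept, b columns NULL.
- a row (dept_id=1, cat=MT): no match → kept, b columns NULL.
- a row (dept_id=4, cat=AX): no match → kept, b columns NULL.
- a row (dept_id=4, cat=AX): no match → kept, b columns NULL.
- a row (dept_id=4, cat=QE): no match → kept, b columns NULL.
- a row (dept_id=6, cat=HP): no match → kept, b columns NULL.
- 9 b row(s) had no a match → kept, a columns NULL.

NULL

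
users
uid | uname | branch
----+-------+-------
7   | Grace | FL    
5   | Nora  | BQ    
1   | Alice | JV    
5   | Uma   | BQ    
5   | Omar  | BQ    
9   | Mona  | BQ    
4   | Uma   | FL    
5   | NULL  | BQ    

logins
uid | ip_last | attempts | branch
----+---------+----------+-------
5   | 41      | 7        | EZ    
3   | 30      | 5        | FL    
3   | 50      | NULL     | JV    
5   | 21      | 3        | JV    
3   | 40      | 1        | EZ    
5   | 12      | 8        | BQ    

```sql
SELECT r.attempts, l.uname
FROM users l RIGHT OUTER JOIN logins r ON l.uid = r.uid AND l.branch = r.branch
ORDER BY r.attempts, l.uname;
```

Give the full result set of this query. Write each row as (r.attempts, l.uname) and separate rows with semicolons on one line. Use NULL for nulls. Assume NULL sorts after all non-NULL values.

RIGHT JOIN keeps every row from `logins`; unmatched rows get NULL for `users`'s columns.
Matching on l.uid = r.uid AND l.branch = r.branch.
- l[0] uid=7, branch=FL → no match.
- l[1] uid=5, branch=BQ → 1 match(es) in r → 1 row(s).
- l[2] uid=1, branch=JV → no match.
- l[3] uid=5, branch=BQ → 1 match(es) in r → 1 row(s).
- l[4] uid=5, branch=BQ → 1 match(es) in r → 1 row(s).
- l[5] uid=9, branch=BQ → no match.
- l[6] uid=4, branch=FL → no match.
- l[7] uid=5, branch=BQ → 1 match(es) in r → 1 row(s).
- 5 row(s) from r found no l partner → padded with NULL.
After projecting and ordering:
r.attempts | l.uname
1 | NULL
3 | NULL
5 | NULL
7 | NULL
8 | Nora
8 | Omar
8 | Uma
8 | NULL
NULL | NULL

(1, NULL); (3, NULL); (5, NULL); (7, NULL); (8, Nora); (8, Omar); (8, Uma); (8, NULL); (NULL, NULL)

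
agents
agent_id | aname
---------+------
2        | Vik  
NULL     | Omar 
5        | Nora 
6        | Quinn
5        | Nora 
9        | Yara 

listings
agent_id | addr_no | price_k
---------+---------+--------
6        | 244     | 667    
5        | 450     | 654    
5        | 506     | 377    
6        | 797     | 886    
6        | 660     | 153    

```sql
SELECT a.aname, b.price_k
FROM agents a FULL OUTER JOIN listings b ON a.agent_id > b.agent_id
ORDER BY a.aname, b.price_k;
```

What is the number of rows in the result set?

11

FULL OUTER JOIN keeps every row from both sides; unmatched rows get NULL for the other side's columns.
Matching on a.agent_id > b.agent_id. A NULL in a compared column never satisfies the condition.
Matched pairs: 7; unmatched a rows kept: 4; unmatched b rows kept: 0.
Total: 7 matched + 4 padded = 11 rows.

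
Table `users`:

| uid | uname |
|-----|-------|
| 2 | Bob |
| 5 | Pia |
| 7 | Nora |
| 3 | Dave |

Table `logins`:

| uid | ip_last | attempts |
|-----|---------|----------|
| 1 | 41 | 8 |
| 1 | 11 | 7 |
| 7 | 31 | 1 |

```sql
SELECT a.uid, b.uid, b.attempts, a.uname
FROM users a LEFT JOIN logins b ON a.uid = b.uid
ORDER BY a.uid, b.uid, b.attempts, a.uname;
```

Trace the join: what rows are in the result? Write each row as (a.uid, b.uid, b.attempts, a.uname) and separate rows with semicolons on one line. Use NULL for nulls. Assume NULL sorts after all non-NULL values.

(2, NULL, NULL, Bob); (3, NULL, NULL, Dave); (5, NULL, NULL, Pia); (7, 7, 1, Nora)

LEFT JOIN keeps every row from `users`; unmatched rows get NULL for `logins`'s columns.
Matching on a.uid = b.uid.
- a row (uid=2): no match → kept, b columns NULL.
- a row (uid=5): no match → kept, b columns NULL.
- a row (uid=7): matches 1 b row(s) → 1 output row(s).
- a row (uid=3): no match → kept, b columns NULL.
After projecting and ordering:
a.uid | b.uid | b.attempts | a.uname
2 | NULL | NULL | Bob
3 | NULL | NULL | Dave
5 | NULL | NULL | Pia
7 | 7 | 1 | Nora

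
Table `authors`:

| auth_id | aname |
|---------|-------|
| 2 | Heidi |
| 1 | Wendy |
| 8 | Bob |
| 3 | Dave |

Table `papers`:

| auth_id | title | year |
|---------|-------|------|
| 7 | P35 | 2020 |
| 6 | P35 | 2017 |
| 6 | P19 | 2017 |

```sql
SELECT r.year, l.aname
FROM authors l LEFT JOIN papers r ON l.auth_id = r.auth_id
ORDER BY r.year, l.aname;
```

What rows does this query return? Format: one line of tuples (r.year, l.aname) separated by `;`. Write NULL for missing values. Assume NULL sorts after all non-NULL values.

LEFT JOIN keeps every row from `authors`; unmatched rows get NULL for `papers`'s columns.
Matching on l.auth_id = r.auth_id.
- l row (auth_id=2): no match → kept, r columns NULL.
- l row (auth_id=1): no match → kept, r columns NULL.
- l row (auth_id=8): no match → kept, r columns NULL.
- l row (auth_id=3): no match → kept, r columns NULL.
After projecting and ordering:
r.year | l.aname
NULL | Bob
NULL | Dave
NULL | Heidi
NULL | Wendy

(NULL, Bob); (NULL, Dave); (NULL, Heidi); (NULL, Wendy)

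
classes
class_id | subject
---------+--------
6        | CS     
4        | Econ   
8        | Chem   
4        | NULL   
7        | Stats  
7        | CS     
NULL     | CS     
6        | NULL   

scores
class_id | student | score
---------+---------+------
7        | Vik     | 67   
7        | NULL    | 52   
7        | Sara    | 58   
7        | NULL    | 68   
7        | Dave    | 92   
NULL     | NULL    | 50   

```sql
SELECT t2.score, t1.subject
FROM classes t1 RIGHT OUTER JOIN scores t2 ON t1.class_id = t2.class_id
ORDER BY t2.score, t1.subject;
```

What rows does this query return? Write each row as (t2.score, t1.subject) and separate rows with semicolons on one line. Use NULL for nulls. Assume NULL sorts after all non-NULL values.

(50, NULL); (52, CS); (52, Stats); (58, CS); (58, Stats); (67, CS); (67, Stats); (68, CS); (68, Stats); (92, CS); (92, Stats)

RIGHT JOIN keeps every row from `scores`; unmatched rows get NULL for `classes`'s columns.
Matching on t1.class_id = t2.class_id. A NULL in a compared column never satisfies the condition.
- t1 row (class_id=6): no match.
- t1 row (class_id=4): no match.
- t1 row (class_id=8): no match.
- t1 row (class_id=4): no match.
- t1 row (class_id=7): matches 5 t2 row(s) → 5 output row(s).
- t1 row (class_id=7): matches 5 t2 row(s) → 5 output row(s).
- t1 row (class_id=NULL): no match.
- t1 row (class_id=6): no match.
- 1 row(s) from t2 found no t1 partner → padded with NULL.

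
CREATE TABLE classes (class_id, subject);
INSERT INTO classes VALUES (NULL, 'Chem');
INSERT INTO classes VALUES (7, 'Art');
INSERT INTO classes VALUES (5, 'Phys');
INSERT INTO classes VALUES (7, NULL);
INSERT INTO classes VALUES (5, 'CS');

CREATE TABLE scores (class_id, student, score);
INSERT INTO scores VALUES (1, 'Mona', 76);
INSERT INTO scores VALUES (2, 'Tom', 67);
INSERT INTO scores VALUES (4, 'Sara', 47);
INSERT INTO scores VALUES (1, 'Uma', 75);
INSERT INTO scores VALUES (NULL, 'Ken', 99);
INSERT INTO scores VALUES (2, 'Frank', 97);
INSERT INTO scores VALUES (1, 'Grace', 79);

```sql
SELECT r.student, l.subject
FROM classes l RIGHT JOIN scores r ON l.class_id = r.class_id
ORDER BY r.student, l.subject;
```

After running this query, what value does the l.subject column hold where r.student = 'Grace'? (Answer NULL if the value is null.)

RIGHT JOIN keeps every row from `scores`; unmatched rows get NULL for `classes`'s columns.
Matching on l.class_id = r.class_id. A NULL in a compared column never satisfies the condition.
- l (class_id=NULL) has no partner in r.
- l (class_id=7) has no partner in r.
- l (class_id=5) has no partner in r.
- l (class_id=7) has no partner in r.
- l (class_id=5) has no partner in r.
- 7 row(s) from r found no l partner → padded with NULL.

NULL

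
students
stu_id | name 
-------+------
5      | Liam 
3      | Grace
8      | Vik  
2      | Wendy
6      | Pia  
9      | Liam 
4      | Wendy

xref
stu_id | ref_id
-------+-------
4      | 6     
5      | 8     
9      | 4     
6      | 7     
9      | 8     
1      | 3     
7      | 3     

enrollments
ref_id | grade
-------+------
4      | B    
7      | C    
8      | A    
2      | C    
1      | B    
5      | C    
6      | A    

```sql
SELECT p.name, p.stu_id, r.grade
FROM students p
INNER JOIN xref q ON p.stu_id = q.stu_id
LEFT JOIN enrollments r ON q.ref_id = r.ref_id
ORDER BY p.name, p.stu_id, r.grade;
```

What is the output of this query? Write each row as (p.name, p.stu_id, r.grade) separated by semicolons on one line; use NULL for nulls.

Step 1 — p INNER JOIN q on stu_id → 5 row(s).
Then LEFT JOIN `enrollments r` on ref_id: each of those 5 rows is kept; rows whose q.ref_id has no match in r get NULL for r's columns.

(Liam, 5, A); (Liam, 9, A); (Liam, 9, B); (Pia, 6, C); (Wendy, 4, A)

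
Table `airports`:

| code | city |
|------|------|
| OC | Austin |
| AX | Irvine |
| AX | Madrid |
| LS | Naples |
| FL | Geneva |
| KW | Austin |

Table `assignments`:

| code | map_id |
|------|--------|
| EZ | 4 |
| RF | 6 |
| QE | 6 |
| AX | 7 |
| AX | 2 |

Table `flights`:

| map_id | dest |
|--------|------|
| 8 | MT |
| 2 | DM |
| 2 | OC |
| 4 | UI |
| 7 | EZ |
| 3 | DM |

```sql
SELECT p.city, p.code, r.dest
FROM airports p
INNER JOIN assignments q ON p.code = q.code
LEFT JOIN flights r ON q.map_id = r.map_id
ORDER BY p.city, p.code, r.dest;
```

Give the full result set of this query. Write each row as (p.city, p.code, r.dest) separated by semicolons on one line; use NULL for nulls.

(Irvine, AX, DM); (Irvine, AX, EZ); (Irvine, AX, OC); (Madrid, AX, DM); (Madrid, AX, EZ); (Madrid, AX, OC)

Step 1 — p INNER JOIN q on code → 4 row(s).
Then LEFT JOIN `flights r` on map_id: each of those 4 rows is kept; rows whose q.map_id has no match in r get NULL for r's columns.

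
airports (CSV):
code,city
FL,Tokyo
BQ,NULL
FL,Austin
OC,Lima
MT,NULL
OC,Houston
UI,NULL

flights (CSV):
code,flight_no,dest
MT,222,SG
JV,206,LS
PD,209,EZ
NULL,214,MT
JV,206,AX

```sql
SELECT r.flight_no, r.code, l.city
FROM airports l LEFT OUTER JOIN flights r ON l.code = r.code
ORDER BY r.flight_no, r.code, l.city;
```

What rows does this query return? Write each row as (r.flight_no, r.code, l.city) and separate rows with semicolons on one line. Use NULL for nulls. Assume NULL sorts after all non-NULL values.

(222, MT, NULL); (NULL, NULL, Austin); (NULL, NULL, Houston); (NULL, NULL, Lima); (NULL, NULL, Tokyo); (NULL, NULL, NULL); (NULL, NULL, NULL)

LEFT JOIN keeps every row from `airports`; unmatched rows get NULL for `flights`'s columns.
Matching on l.code = r.code. A NULL in a compared column never satisfies the condition.
Matched pairs: 1; unmatched l rows kept: 6.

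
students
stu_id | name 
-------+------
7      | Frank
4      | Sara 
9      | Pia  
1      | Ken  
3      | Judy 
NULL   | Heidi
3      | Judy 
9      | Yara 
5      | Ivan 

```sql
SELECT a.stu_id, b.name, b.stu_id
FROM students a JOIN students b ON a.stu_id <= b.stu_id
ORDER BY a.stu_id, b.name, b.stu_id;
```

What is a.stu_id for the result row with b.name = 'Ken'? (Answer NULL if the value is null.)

1

INNER JOIN keeps only pairs where the ON condition holds.
Matching on a.stu_id <= b.stu_id. A NULL in a compared column never satisfies the condition.
- a[0] stu_id=7 → 3 match(es) in b → 3 row(s).
- a[1] stu_id=4 → 5 match(es) in b → 5 row(s).
- a[2] stu_id=9 → 2 match(es) in b → 2 row(s).
- a[3] stu_id=1 → 8 match(es) in b → 8 row(s).
- a[4] stu_id=3 → 7 match(es) in b → 7 row(s).
- a[5] stu_id=NULL → no match; dropped.
- a[6] stu_id=3 → 7 match(es) in b → 7 row(s).
- a[7] stu_id=9 → 2 match(es) in b → 2 row(s).
- a[8] stu_id=5 → 4 match(es) in b → 4 row(s).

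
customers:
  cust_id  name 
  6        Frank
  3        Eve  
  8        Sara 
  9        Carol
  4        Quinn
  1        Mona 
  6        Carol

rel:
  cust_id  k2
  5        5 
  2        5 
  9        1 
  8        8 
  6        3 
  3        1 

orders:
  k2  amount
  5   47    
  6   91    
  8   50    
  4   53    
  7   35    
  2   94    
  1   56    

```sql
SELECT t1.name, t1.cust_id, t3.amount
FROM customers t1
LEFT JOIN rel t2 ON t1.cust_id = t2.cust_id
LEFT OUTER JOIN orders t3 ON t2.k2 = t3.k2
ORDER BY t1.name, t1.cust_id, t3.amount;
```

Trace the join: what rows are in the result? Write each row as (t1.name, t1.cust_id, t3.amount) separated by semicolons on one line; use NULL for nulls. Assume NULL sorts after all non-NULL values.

(Carol, 6, NULL); (Carol, 9, 56); (Eve, 3, 56); (Frank, 6, NULL); (Mona, 1, NULL); (Quinn, 4, NULL); (Sara, 8, 50)

Evaluate left to right. First `customers t1 LEFT JOIN rel t2` on cust_id: 7 row(s).
Then LEFT JOIN `orders t3` on k2: each of those 7 rows is kept; rows whose t2.k2 has no match in t3 get NULL for t3's columns.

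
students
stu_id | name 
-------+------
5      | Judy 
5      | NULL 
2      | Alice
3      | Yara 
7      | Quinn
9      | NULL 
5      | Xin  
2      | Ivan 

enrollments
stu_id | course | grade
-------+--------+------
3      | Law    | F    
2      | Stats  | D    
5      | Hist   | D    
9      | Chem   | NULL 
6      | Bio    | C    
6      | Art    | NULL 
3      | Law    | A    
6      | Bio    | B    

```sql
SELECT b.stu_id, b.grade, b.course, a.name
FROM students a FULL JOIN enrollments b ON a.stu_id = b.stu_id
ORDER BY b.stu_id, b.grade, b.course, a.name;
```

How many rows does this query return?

12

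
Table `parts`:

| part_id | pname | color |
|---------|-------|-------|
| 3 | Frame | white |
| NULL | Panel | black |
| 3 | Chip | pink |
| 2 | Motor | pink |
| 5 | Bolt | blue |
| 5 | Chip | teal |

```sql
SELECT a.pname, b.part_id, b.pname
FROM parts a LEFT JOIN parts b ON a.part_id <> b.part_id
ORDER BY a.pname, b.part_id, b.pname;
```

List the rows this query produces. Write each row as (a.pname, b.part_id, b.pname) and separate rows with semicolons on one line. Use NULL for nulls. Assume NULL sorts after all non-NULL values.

(Bolt, 2, Motor); (Bolt, 3, Chip); (Bolt, 3, Frame); (Chip, 2, Motor); (Chip, 2, Motor); (Chip, 3, Chip); (Chip, 3, Frame); (Chip, 5, Bolt); (Chip, 5, Chip); (Frame, 2, Motor); (Frame, 5, Bolt); (Frame, 5, Chip); (Motor, 3, Chip); (Motor, 3, Frame); (Motor, 5, Bolt); (Motor, 5, Chip); (Panel, NULL, NULL)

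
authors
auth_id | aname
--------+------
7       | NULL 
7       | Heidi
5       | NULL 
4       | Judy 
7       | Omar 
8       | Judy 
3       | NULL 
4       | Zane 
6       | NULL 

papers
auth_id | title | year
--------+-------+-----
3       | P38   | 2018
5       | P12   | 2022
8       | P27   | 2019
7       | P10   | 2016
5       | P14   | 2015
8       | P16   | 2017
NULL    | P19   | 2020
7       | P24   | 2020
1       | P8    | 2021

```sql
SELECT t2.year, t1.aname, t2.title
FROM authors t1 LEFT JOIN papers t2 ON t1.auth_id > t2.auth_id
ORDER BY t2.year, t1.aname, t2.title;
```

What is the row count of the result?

29

LEFT JOIN keeps every row from `authors`; unmatched rows get NULL for `papers`'s columns.
Matching on t1.auth_id > t2.auth_id. A NULL in a compared column never satisfies the condition.
Matched pairs: 29; unmatched t1 rows kept: 0.
Total: 29 rows.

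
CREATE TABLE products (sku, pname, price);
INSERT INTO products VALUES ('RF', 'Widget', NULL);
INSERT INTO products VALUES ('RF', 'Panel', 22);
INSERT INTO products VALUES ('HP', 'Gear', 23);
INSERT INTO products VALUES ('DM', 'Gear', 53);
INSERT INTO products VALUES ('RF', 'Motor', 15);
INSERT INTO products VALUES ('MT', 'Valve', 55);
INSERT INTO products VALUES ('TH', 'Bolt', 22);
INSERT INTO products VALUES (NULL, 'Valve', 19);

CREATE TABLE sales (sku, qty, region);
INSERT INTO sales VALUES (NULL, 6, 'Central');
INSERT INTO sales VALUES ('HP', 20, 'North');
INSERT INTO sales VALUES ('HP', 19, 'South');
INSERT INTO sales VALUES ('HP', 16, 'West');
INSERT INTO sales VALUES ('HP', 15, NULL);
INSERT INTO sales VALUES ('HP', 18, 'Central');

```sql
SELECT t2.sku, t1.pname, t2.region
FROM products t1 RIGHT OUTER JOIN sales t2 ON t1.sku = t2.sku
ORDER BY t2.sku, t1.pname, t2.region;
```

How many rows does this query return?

RIGHT JOIN keeps every row from `sales`; unmatched rows get NULL for `products`'s columns.
Matching on t1.sku = t2.sku. A NULL in a compared column never satisfies the condition.
Matched pairs: 5; unmatched t2 rows kept: 1.
Total: 5 matched + 1 padded = 6 rows.

6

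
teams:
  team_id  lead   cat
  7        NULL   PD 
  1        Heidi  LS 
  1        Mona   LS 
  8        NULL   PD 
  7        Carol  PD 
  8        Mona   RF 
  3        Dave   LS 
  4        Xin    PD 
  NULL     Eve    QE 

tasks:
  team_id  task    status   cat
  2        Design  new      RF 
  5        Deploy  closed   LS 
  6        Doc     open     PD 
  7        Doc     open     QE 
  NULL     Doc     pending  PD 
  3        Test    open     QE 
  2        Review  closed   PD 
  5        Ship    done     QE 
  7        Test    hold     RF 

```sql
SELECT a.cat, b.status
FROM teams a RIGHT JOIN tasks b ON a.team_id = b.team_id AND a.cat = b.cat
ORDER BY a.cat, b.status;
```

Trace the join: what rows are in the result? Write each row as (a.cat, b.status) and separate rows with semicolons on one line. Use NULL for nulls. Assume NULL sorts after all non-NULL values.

(NULL, closed); (NULL, closed); (NULL, done); (NULL, hold); (NULL, new); (NULL, open); (NULL, open); (NULL, open); (NULL, pending)

RIGHT JOIN keeps every row from `tasks`; unmatched rows get NULL for `teams`'s columns.
Matching on a.team_id = b.team_id AND a.cat = b.cat. A NULL in a compared column never satisfies the condition.
- team_id=7, cat=PD: no matching b row.
- team_id=1, cat=LS: no matching b row.
- team_id=1, cat=LS: no matching b row.
- team_id=8, cat=PD: no matching b row.
- team_id=7, cat=PD: no matching b row.
- team_id=8, cat=RF: no matching b row.
- team_id=3, cat=LS: no matching b row.
- team_id=4, cat=PD: no matching b row.
- team_id=NULL, cat=QE: no matching b row.
- 9 row(s) from b found no a partner → padded with NULL.
After projecting and ordering:
a.cat | b.status
NULL | closed
NULL | closed
NULL | done
NULL | hold
NULL | new
NULL | open
NULL | open
NULL | open
NULL | pending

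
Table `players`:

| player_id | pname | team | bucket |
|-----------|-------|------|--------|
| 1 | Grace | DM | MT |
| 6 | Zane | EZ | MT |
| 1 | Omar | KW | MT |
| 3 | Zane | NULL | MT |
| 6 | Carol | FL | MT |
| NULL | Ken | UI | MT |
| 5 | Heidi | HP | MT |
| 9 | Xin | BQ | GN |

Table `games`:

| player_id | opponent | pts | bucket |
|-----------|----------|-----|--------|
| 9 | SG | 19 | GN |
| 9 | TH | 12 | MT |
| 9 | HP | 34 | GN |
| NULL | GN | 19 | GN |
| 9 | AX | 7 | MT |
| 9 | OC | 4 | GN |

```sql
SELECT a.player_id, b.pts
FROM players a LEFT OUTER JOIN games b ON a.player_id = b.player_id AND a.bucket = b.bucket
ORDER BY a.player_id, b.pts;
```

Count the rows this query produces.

10

LEFT JOIN keeps every row from `players`; unmatched rows get NULL for `games`'s columns.
Matching on a.player_id = b.player_id AND a.bucket = b.bucket. A NULL in a compared column never satisfies the condition.
Matched pairs: 3; unmatched a rows kept: 7.
Total: 3 matched + 7 padded = 10 rows.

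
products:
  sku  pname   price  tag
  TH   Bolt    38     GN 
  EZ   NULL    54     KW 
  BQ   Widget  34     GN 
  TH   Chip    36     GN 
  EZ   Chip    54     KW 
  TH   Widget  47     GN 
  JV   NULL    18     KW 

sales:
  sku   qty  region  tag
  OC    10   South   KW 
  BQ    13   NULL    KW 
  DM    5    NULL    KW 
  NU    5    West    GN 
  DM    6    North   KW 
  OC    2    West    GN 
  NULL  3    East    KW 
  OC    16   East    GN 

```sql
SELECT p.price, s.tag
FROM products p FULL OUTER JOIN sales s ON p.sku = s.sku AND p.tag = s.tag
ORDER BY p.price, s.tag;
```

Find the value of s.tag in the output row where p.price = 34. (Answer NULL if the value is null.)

FULL OUTER JOIN keeps every row from both sides; unmatched rows get NULL for the other side's columns.
Matching on p.sku = s.sku AND p.tag = s.tag. A NULL in a compared column never satisfies the condition.
- p[0] sku=TH, tag=GN → no match; kept with NULLs on the s side.
- p[1] sku=EZ, tag=KW → no match; kept with NULLs on the s side.
- p[2] sku=BQ, tag=GN → no match; kept with NULLs on the s side.
- p[3] sku=TH, tag=GN → no match; kept with NULLs on the s side.
- p[4] sku=EZ, tag=KW → no match; kept with NULLs on the s side.
- p[5] sku=TH, tag=GN → no match; kept with NULLs on the s side.
- p[6] sku=JV, tag=KW → no match; kept with NULLs on the s side.
- 8 row(s) from s found no p partner → padded with NULL.

NULL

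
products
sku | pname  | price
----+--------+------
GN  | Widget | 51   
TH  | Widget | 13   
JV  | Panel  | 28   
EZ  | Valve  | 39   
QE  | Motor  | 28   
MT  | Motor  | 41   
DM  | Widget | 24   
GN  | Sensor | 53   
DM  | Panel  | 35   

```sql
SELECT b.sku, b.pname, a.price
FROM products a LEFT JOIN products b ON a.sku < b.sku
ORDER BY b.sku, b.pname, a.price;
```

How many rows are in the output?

LEFT JOIN keeps every row from `products a`; unmatched rows get NULL for `products b`'s columns.
Matching on a.sku < b.sku.
Matched pairs: 34; unmatched a rows kept: 1.
Total: 34 matched + 1 padded = 35 rows.

35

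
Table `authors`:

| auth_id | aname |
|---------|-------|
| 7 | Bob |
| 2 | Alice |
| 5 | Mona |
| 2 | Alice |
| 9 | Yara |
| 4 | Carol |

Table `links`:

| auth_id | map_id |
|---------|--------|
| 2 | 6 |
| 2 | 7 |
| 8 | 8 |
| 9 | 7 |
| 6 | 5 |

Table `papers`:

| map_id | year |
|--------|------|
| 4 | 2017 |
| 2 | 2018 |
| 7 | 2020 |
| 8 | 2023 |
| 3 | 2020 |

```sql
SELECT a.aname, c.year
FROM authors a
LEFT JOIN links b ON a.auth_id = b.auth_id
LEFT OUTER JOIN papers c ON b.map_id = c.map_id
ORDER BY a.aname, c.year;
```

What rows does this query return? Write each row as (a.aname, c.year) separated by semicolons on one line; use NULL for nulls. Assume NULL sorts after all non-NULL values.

Evaluate left to right. First `authors a LEFT JOIN links b` on auth_id: 8 row(s).
Then LEFT JOIN `papers c` on map_id: each of those 8 rows is kept; rows whose b.map_id has no match in c get NULL for c's columns.

(Alice, 2020); (Alice, 2020); (Alice, NULL); (Alice, NULL); (Bob, NULL); (Carol, NULL); (Mona, NULL); (Yara, 2020)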